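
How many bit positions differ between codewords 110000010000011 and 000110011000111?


Count differing positions: ^ ^ . ^ ^ . . . ^ . . . ^ . . = 6 differences

6


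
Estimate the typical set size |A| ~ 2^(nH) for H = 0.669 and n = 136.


log2|A_typical| = nH = 136 * 0.669 = 90.984, so |A_typical| ~ 2^90.984 = 2.449e+27

2.449e+27


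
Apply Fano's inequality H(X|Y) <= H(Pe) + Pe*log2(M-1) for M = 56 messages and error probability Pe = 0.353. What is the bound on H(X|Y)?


H(Pe) = -Pe*log2(Pe) - (1-Pe)*log2(1-Pe) = -0.353*log2(0.353) - 0.647*log2(0.647) = 0.530298 + 0.406421 = 0.9367. Pe*log2(M-1) = 0.353*log2(55) = 2.040820. Bound = H(Pe) + Pe*log2(M-1) = 0.530298 + 0.406421 + 2.040820 = 2.9775

2.9775 bits


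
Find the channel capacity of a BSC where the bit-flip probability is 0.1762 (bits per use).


H(p) = -p*log2(p) - (1-p)*log2(1-p) = -0.1762*log2(0.1762) - 0.8238*log2(0.8238) = 0.441331 + 0.230362 = 0.6717. C = 1 - H(p) = 1 - 0.6717 = 0.3283

0.3283 bits


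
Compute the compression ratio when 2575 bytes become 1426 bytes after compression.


Ratio = original / compressed = 2575 / 1426 = 1.8058

1.8058


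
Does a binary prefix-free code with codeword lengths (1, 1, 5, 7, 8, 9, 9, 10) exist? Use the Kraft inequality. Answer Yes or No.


Kraft sum = sum(2^(-l_i)) = 1.0479, need <= 1. Result: violated (a binary prefix-free code with these lengths cannot exist)

No


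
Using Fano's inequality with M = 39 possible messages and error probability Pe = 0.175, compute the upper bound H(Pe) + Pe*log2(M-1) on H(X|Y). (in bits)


H(Pe) = -Pe*log2(Pe) - (1-Pe)*log2(1-Pe) = -0.175*log2(0.175) - 0.825*log2(0.825) = 0.440050 + 0.228966 = 0.669. Pe*log2(M-1) = 0.175*log2(38) = 0.918387. Bound = H(Pe) + Pe*log2(M-1) = 0.440050 + 0.228966 + 0.918387 = 1.5874

1.5874 bits


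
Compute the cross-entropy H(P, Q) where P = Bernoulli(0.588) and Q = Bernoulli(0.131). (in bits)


H(P,Q) = -p*log2(q) - (1-p)*log2(1-q). -0.588*log2(0.131) = 1.724228; -0.412*log2(0.869) = 0.083460. H(P,Q) = 1.724228 + 0.083460 = 1.8077

1.8077 bits


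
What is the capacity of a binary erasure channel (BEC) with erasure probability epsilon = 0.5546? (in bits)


C = 1 - epsilon = 1 - 0.5546 = 0.4454

0.4454 bits


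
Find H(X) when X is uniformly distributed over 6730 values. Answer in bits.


H = log2(n) = log2(6730) = 12.7164

12.7164 bits


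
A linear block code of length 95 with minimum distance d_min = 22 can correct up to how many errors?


Correction capability = floor((d-1)/2) = floor((22-1)/2) = 10

10 errors


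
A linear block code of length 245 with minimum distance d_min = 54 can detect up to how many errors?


Detection capability = d_min - 1 = 54 - 1 = 53

53 errors


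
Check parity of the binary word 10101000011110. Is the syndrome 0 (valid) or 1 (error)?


Syndrome = XOR of all bits = 1 XOR 0 XOR 1 XOR 0 XOR 1 XOR 0 XOR 0 XOR 0 XOR 0 XOR 1 XOR 1 XOR 1 XOR 1 XOR 0 = 1

1


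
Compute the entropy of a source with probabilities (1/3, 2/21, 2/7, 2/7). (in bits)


H = -sum(p_i * log2(p_i)). Terms: -(1/3)*log2(1/3) = 0.528321; -(2/21)*log2(2/21) = 0.323078; -(2/7)*log2(2/7) = 0.516387; -(2/7)*log2(2/7) = 0.516387. H = 0.528321 + 0.323078 + 0.516387 + 0.516387 = 1.8842

1.8842 bits


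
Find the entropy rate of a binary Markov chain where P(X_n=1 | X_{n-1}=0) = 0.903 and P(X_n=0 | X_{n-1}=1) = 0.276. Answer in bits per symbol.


Stationary distribution: pi_0 = p10/(p01+p10) = 0.2341, pi_1 = 0.7659. Entropy rate H' = pi_0*H(p01) + pi_1*H(p10) = 0.2341*0.4594 + 0.7659*0.8499 = 0.7585

0.7585 bits/symbol


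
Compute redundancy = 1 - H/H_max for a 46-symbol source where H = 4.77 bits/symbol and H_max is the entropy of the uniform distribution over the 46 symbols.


H_max = log2(K) = log2(46) = 5.5236 bits/symbol. Redundancy = 1 - H/H_max = 1 - 4.77/5.5236 = 1 - 0.8636 = 0.1364

0.1364


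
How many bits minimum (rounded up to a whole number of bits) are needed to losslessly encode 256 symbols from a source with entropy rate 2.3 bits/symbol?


Minimum bits >= n * H = 256 * 2.3 = 588.8, rounded up to a whole number of bits = 589

589 bits


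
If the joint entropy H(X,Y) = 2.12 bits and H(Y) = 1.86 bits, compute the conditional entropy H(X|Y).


H(X|Y) = H(X,Y) - H(Y) = 2.12 - 1.86 = 0.26

0.26 bits


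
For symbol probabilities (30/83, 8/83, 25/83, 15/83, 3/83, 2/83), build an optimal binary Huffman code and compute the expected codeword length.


Huffman construction (repeatedly merge the two least-probable nodes; each merge adds 1 bit to every symbol beneath it): 2/83 + 3/83 = 5/83; 5/83 + 8/83 = 13/83; 13/83 + 15/83 = 28/83; 25/83 + 28/83 = 53/83; 30/83 + 53/83 = 1. Resulting codeword lengths (in the order the probabilities were given): (1, 4, 2, 3, 5, 5). L_avg = sum(p_i * l_i) = 30/83*1 + 8/83*4 + 25/83*2 + 15/83*3 + 3/83*5 + 2/83*5 = 182/83 = 2.1928

2.1928 bits


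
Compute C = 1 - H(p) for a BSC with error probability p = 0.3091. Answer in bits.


H(p) = -p*log2(p) - (1-p)*log2(1-p) = -0.3091*log2(0.3091) - 0.6909*log2(0.6909) = 0.523570 + 0.368561 = 0.8921. C = 1 - H(p) = 1 - 0.8921 = 0.1079

0.1079 bits


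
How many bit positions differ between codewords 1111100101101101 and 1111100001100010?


Count differing positions: . . . . . . . ^ . . . . ^ ^ ^ ^ = 5 differences

5


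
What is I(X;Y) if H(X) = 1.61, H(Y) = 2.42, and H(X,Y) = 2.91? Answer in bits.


I(X;Y) = H(X) + H(Y) - H(X,Y) = 1.61 + 2.42 - 2.91 = 1.12

1.12 bits


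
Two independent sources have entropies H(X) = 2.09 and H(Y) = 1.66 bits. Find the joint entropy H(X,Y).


For independent variables, H(X,Y) = H(X) + H(Y) = 2.09 + 1.66 = 3.75

3.75 bits


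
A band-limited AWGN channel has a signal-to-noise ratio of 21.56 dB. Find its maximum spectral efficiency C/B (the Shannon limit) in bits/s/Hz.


SNR_linear = 10^(21.56/10) = 143.2188; C/B = log2(1 + SNR_linear) = log2(1 + 143.2188) = 7.1721

7.1721 bits/s/Hz


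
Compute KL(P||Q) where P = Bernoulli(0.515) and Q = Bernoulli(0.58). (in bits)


KL = p*log2(p/q) + (1-p)*log2((1-p)/(1-q)) = 0.515*log2(0.515/0.58) + 0.485*log2(0.485/0.42) = 0.0124

0.0124 bits


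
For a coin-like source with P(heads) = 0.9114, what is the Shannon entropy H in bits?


H = -p*log2(p) - (1-p)*log2(1-p). -0.9114*log2(0.9114) = 0.121985; -0.0886*log2(0.0886) = 0.309794. H = 0.121985 + 0.309794 = 0.4318

0.4318 bits


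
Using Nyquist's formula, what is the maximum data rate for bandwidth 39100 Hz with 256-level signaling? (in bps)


Rate = 2 * B * log2(M) = 2 * 39100 * 8.0 = 625600.0

625600.0 bps


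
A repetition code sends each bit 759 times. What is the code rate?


Rate = k/n = 1/759

1/759


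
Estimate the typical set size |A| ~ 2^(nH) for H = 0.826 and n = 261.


log2|A_typical| = nH = 261 * 0.826 = 215.586, so |A_typical| ~ 2^215.586 = 7.904e+64

7.904e+64


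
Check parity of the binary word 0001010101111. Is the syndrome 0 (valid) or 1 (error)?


Syndrome = XOR of all bits = 0 XOR 0 XOR 0 XOR 1 XOR 0 XOR 1 XOR 0 XOR 1 XOR 0 XOR 1 XOR 1 XOR 1 XOR 1 = 1

1


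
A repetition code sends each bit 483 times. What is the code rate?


Rate = k/n = 1/483

1/483


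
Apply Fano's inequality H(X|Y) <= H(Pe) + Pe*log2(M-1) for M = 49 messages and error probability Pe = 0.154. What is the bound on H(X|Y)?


H(Pe) = -Pe*log2(Pe) - (1-Pe)*log2(1-Pe) = -0.154*log2(0.154) - 0.846*log2(0.846) = 0.415646 + 0.204115 = 0.6198. Pe*log2(M-1) = 0.154*log2(48) = 0.860084. Bound = H(Pe) + Pe*log2(M-1) = 0.415646 + 0.204115 + 0.860084 = 1.4798

1.4798 bits


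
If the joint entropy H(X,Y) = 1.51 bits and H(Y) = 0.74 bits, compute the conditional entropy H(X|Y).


H(X|Y) = H(X,Y) - H(Y) = 1.51 - 0.74 = 0.77

0.77 bits


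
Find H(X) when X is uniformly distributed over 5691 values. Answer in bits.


H = log2(n) = log2(5691) = 12.4745

12.4745 bits


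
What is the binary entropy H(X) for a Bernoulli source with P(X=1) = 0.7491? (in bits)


H = -p*log2(p) - (1-p)*log2(1-p). -0.7491*log2(0.7491) = 0.312202; -0.2509*log2(0.2509) = 0.500499. H = 0.312202 + 0.500499 = 0.8127

0.8127 bits


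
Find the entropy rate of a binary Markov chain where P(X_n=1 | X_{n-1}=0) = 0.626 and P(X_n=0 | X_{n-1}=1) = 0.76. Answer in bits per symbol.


Stationary distribution: pi_0 = p10/(p01+p10) = 0.5483, pi_1 = 0.4517. Entropy rate H' = pi_0*H(p01) + pi_1*H(p10) = 0.5483*0.9537 + 0.4517*0.795 = 0.882

0.882 bits/symbol


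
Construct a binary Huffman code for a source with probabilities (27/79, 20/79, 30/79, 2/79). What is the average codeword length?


Huffman construction (repeatedly merge the two least-probable nodes; each merge adds 1 bit to every symbol beneath it): 2/79 + 20/79 = 22/79; 22/79 + 27/79 = 49/79; 30/79 + 49/79 = 1. Resulting codeword lengths (in the order the probabilities were given): (2, 3, 1, 3). L_avg = sum(p_i * l_i) = 27/79*2 + 20/79*3 + 30/79*1 + 2/79*3 = 150/79 = 1.8987

1.8987 bits


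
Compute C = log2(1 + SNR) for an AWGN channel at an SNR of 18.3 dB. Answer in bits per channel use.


SNR_linear = 10^(18.3/10) = 67.6083; C = log2(1 + SNR_linear) = log2(1 + 67.6083) = 6.1003

6.1003 bits/channel use


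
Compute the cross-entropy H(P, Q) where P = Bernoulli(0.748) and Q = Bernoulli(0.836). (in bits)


H(P,Q) = -p*log2(q) - (1-p)*log2(1-q). -0.748*log2(0.836) = 0.193302; -0.252*log2(0.164) = 0.657275. H(P,Q) = 0.193302 + 0.657275 = 0.8506

0.8506 bits


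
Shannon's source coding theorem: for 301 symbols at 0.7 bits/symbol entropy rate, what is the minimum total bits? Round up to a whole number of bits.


Minimum bits >= n * H = 301 * 0.7 = 210.7, rounded up to a whole number of bits = 211

211 bits


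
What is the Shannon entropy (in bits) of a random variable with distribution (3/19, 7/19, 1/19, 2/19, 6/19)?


H = -sum(p_i * log2(p_i)). Terms: -(3/19)*log2(3/19) = 0.420468; -(7/19)*log2(7/19) = 0.530737; -(1/19)*log2(1/19) = 0.223575; -(2/19)*log2(2/19) = 0.341887; -(6/19)*log2(6/19) = 0.525147. H = 0.420468 + 0.530737 + 0.223575 + 0.341887 + 0.525147 = 2.0418

2.0418 bits


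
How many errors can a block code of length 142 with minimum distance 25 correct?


Correction capability = floor((d-1)/2) = floor((25-1)/2) = 12

12 errors


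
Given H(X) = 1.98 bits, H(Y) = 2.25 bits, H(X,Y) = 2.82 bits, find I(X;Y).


I(X;Y) = H(X) + H(Y) - H(X,Y) = 1.98 + 2.25 - 2.82 = 1.41

1.41 bits


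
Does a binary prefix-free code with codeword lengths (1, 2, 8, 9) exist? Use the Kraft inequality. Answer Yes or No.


Kraft sum = sum(2^(-l_i)) = 0.7559, need <= 1. Result: satisfied (a binary prefix-free code with these lengths exists)

Yes


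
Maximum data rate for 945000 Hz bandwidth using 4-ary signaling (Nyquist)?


Rate = 2 * B * log2(M) = 2 * 945000 * 2.0 = 3780000.0

3780000.0 bps


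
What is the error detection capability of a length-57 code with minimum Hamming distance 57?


Detection capability = d_min - 1 = 57 - 1 = 56

56 errors


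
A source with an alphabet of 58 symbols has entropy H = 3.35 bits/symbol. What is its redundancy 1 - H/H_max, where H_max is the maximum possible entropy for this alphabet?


H_max = log2(K) = log2(58) = 5.858 bits/symbol. Redundancy = 1 - H/H_max = 1 - 3.35/5.858 = 1 - 0.5719 = 0.4281

0.4281


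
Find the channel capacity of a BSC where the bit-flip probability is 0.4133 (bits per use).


H(p) = -p*log2(p) - (1-p)*log2(1-p) = -0.4133*log2(0.4133) - 0.5867*log2(0.5867) = 0.526850 + 0.451351 = 0.9782. C = 1 - H(p) = 1 - 0.9782 = 0.0218

0.0218 bits


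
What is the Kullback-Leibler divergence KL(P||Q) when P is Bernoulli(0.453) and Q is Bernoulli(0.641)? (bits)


KL = p*log2(p/q) + (1-p)*log2((1-p)/(1-q)) = 0.453*log2(0.453/0.641) + 0.547*log2(0.547/0.359) = 0.1055

0.1055 bits


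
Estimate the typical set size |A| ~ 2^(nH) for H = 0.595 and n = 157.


log2|A_typical| = nH = 157 * 0.595 = 93.415, so |A_typical| ~ 2^93.415 = 1.320e+28

1.320e+28


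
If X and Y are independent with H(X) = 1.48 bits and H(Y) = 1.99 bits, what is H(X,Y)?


For independent variables, H(X,Y) = H(X) + H(Y) = 1.48 + 1.99 = 3.47

3.47 bits


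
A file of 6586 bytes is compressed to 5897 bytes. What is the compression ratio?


Ratio = original / compressed = 6586 / 5897 = 1.1168

1.1168


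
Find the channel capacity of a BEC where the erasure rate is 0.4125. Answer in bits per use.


C = 1 - epsilon = 1 - 0.4125 = 0.5875

0.5875 bits


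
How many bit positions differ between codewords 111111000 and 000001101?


Count differing positions: ^ ^ ^ ^ ^ . ^ . ^ = 7 differences

7


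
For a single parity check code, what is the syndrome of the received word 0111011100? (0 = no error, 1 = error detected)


Syndrome = XOR of all bits = 0 XOR 1 XOR 1 XOR 1 XOR 0 XOR 1 XOR 1 XOR 1 XOR 0 XOR 0 = 0

0


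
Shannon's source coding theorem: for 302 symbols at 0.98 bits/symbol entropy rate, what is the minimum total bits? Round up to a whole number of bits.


Minimum bits >= n * H = 302 * 0.98 = 295.96, rounded up to a whole number of bits = 296

296 bits


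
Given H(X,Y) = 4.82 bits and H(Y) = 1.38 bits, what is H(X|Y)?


H(X|Y) = H(X,Y) - H(Y) = 4.82 - 1.38 = 3.44

3.44 bits


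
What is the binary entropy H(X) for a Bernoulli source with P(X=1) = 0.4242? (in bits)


H = -p*log2(p) - (1-p)*log2(1-p). -0.4242*log2(0.4242) = 0.524813; -0.5758*log2(0.5758) = 0.458544. H = 0.524813 + 0.458544 = 0.9834

0.9834 bits


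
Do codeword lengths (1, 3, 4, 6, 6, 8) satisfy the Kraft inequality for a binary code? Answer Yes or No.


Kraft sum = sum(2^(-l_i)) = 0.7227, need <= 1. Result: satisfied (a binary prefix-free code with these lengths exists)

Yes


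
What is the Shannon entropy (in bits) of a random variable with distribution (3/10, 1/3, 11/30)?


H = -sum(p_i * log2(p_i)). Terms: -(3/10)*log2(3/10) = 0.521090; -(1/3)*log2(1/3) = 0.528321; -(11/30)*log2(11/30) = 0.530735. H = 0.521090 + 0.528321 + 0.530735 = 1.5801

1.5801 bits


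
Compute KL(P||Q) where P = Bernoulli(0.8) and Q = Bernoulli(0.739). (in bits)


KL = p*log2(p/q) + (1-p)*log2((1-p)/(1-q)) = 0.8*log2(0.8/0.739) + 0.2*log2(0.2/0.261) = 0.0147

0.0147 bits


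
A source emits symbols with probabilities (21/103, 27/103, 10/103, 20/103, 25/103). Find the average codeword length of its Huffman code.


Huffman construction (repeatedly merge the two least-probable nodes; each merge adds 1 bit to every symbol beneath it): 10/103 + 20/103 = 30/103; 21/103 + 25/103 = 46/103; 27/103 + 30/103 = 57/103; 46/103 + 57/103 = 1. Resulting codeword lengths (in the order the probabilities were given): (2, 2, 3, 3, 2). L_avg = sum(p_i * l_i) = 21/103*2 + 27/103*2 + 10/103*3 + 20/103*3 + 25/103*2 = 236/103 = 2.2913

2.2913 bits


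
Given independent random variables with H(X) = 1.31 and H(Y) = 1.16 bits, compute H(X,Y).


For independent variables, H(X,Y) = H(X) + H(Y) = 1.31 + 1.16 = 2.47

2.47 bits


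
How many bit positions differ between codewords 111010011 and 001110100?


Count differing positions: ^ ^ . ^ . . ^ ^ ^ = 6 differences

6


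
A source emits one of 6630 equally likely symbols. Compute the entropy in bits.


H = log2(n) = log2(6630) = 12.6948

12.6948 bits


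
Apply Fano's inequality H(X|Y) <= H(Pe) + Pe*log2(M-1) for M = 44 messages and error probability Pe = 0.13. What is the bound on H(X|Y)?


H(Pe) = -Pe*log2(Pe) - (1-Pe)*log2(1-Pe) = -0.13*log2(0.13) - 0.87*log2(0.87) = 0.382644 + 0.174794 = 0.5574. Pe*log2(M-1) = 0.13*log2(43) = 0.705414. Bound = H(Pe) + Pe*log2(M-1) = 0.382644 + 0.174794 + 0.705414 = 1.2629

1.2629 bits


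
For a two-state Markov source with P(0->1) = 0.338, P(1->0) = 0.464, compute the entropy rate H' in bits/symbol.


Stationary distribution: pi_0 = p10/(p01+p10) = 0.5786, pi_1 = 0.4214. Entropy rate H' = pi_0*H(p01) + pi_1*H(p10) = 0.5786*0.9229 + 0.4214*0.9963 = 0.9538

0.9538 bits/symbol


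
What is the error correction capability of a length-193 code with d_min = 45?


Correction capability = floor((d-1)/2) = floor((45-1)/2) = 22

22 errors


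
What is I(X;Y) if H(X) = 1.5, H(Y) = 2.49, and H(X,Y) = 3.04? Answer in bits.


I(X;Y) = H(X) + H(Y) - H(X,Y) = 1.5 + 2.49 - 3.04 = 0.95

0.95 bits


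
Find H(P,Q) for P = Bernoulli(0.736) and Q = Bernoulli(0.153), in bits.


H(P,Q) = -p*log2(q) - (1-p)*log2(1-q). -0.736*log2(0.153) = 1.993380; -0.264*log2(0.847) = 0.063245. H(P,Q) = 1.993380 + 0.063245 = 2.0566

2.0566 bits


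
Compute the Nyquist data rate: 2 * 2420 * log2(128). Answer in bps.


Rate = 2 * B * log2(M) = 2 * 2420 * 7.0 = 33880.0

33880.0 bps


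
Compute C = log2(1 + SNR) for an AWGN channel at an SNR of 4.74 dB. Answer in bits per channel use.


SNR_linear = 10^(4.74/10) = 2.9785; C = log2(1 + SNR_linear) = log2(1 + 2.9785) = 1.9922

1.9922 bits/channel use


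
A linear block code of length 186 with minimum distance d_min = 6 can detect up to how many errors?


Detection capability = d_min - 1 = 6 - 1 = 5

5 errors


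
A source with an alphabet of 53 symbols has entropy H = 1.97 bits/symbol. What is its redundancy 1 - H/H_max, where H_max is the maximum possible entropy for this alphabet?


H_max = log2(K) = log2(53) = 5.7279 bits/symbol. Redundancy = 1 - H/H_max = 1 - 1.97/5.7279 = 1 - 0.3439 = 0.6561

0.6561


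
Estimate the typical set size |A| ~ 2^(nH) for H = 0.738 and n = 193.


log2|A_typical| = nH = 193 * 0.738 = 142.434, so |A_typical| ~ 2^142.434 = 7.532e+42

7.532e+42


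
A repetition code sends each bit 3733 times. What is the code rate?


Rate = k/n = 1/3733

1/3733


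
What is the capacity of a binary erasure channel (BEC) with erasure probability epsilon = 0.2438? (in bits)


C = 1 - epsilon = 1 - 0.2438 = 0.7562

0.7562 bits


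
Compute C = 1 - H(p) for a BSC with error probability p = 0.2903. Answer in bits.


H(p) = -p*log2(p) - (1-p)*log2(1-p) = -0.2903*log2(0.2903) - 0.7097*log2(0.7097) = 0.518007 + 0.351102 = 0.8691. C = 1 - H(p) = 1 - 0.8691 = 0.1309

0.1309 bits


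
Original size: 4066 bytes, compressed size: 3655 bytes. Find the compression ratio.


Ratio = original / compressed = 4066 / 3655 = 1.1124

1.1124


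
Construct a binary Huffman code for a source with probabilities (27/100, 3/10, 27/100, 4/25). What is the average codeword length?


Huffman construction (repeatedly merge the two least-probable nodes; each merge adds 1 bit to every symbol beneath it): 4/25 + 27/100 = 43/100; 27/100 + 3/10 = 57/100; 43/100 + 57/100 = 1. Resulting codeword lengths (in the order the probabilities were given): (2, 2, 2, 2). L_avg = sum(p_i * l_i) = 27/100*2 + 3/10*2 + 27/100*2 + 4/25*2 = 2

2.0 bits


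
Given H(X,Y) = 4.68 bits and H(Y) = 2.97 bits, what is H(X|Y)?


H(X|Y) = H(X,Y) - H(Y) = 4.68 - 2.97 = 1.71

1.71 bits


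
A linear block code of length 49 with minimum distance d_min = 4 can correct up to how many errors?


Correction capability = floor((d-1)/2) = floor((4-1)/2) = 1

1 errors


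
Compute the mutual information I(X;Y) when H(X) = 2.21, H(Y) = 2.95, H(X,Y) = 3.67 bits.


I(X;Y) = H(X) + H(Y) - H(X,Y) = 2.21 + 2.95 - 3.67 = 1.49

1.49 bits


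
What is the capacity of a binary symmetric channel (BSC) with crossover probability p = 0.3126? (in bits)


H(p) = -p*log2(p) - (1-p)*log2(1-p) = -0.3126*log2(0.3126) - 0.6874*log2(0.6874) = 0.524421 + 0.371731 = 0.8962. C = 1 - H(p) = 1 - 0.8962 = 0.1038

0.1038 bits


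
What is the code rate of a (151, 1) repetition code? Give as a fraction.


Rate = k/n = 1/151

1/151


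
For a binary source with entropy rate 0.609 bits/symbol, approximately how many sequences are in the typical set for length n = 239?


log2|A_typical| = nH = 239 * 0.609 = 145.551, so |A_typical| ~ 2^145.551 = 6.535e+43

6.535e+43


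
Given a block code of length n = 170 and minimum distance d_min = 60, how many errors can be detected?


Detection capability = d_min - 1 = 60 - 1 = 59

59 errors


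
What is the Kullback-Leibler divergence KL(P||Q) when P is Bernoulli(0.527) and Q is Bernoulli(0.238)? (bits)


KL = p*log2(p/q) + (1-p)*log2((1-p)/(1-q)) = 0.527*log2(0.527/0.238) + 0.473*log2(0.473/0.762) = 0.279

0.279 bits


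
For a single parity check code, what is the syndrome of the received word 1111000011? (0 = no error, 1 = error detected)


Syndrome = XOR of all bits = 1 XOR 1 XOR 1 XOR 1 XOR 0 XOR 0 XOR 0 XOR 0 XOR 1 XOR 1 = 0

0


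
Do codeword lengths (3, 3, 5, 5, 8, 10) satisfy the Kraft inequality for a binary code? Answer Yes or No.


Kraft sum = sum(2^(-l_i)) = 0.3174, need <= 1. Result: satisfied (a binary prefix-free code with these lengths exists)

Yes


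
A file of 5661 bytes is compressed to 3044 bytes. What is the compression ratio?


Ratio = original / compressed = 5661 / 3044 = 1.8597

1.8597


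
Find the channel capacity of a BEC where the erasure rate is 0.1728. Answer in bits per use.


C = 1 - epsilon = 1 - 0.1728 = 0.8272

0.8272 bits


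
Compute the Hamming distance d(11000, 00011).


Count differing positions: ^ ^ . ^ ^ = 4 differences

4


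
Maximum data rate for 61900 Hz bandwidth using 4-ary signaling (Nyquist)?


Rate = 2 * B * log2(M) = 2 * 61900 * 2.0 = 247600.0

247600.0 bps


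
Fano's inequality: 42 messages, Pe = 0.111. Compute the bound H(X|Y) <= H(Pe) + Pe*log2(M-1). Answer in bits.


H(Pe) = -Pe*log2(Pe) - (1-Pe)*log2(1-Pe) = -0.111*log2(0.111) - 0.889*log2(0.889) = 0.352022 + 0.150903 = 0.5029. Pe*log2(M-1) = 0.111*log2(41) = 0.594688. Bound = H(Pe) + Pe*log2(M-1) = 0.352022 + 0.150903 + 0.594688 = 1.0976

1.0976 bits


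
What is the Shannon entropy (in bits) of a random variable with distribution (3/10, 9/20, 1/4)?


H = -sum(p_i * log2(p_i)). Terms: -(3/10)*log2(3/10) = 0.521090; -(9/20)*log2(9/20) = 0.518401; -(1/4)*log2(1/4) = 0.500000. H = 0.521090 + 0.518401 + 0.500000 = 1.5395

1.5395 bits


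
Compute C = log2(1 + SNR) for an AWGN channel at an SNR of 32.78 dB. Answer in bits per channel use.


SNR_linear = 10^(32.78/10) = 1896.7059; C = log2(1 + SNR_linear) = log2(1 + 1896.7059) = 10.89

10.89 bits/channel use


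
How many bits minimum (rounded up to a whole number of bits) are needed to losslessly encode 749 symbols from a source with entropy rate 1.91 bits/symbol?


Minimum bits >= n * H = 749 * 1.91 = 1430.59, rounded up to a whole number of bits = 1431

1431 bits


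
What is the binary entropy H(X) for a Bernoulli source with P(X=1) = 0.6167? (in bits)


H = -p*log2(p) - (1-p)*log2(1-p). -0.6167*log2(0.6167) = 0.430061; -0.3833*log2(0.3833) = 0.530278. H = 0.430061 + 0.530278 = 0.9603

0.9603 bits


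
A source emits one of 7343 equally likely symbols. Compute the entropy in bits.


H = log2(n) = log2(7343) = 12.8422

12.8422 bits


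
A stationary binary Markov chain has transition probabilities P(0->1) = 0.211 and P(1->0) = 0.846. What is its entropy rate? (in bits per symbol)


Stationary distribution: pi_0 = p10/(p01+p10) = 0.8004, pi_1 = 0.1996. Entropy rate H' = pi_0*H(p01) + pi_1*H(p10) = 0.8004*0.7434 + 0.1996*0.6198 = 0.7187

0.7187 bits/symbol


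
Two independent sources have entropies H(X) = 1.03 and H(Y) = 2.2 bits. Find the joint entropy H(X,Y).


For independent variables, H(X,Y) = H(X) + H(Y) = 1.03 + 2.2 = 3.23

3.23 bits


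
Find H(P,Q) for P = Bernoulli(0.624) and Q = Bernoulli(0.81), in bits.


H(P,Q) = -p*log2(q) - (1-p)*log2(1-q). -0.624*log2(0.81) = 0.189700; -0.376*log2(0.19) = 0.900869. H(P,Q) = 0.189700 + 0.900869 = 1.0906

1.0906 bits


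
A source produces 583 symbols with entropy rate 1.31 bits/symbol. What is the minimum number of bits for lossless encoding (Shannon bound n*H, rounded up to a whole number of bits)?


Minimum bits >= n * H = 583 * 1.31 = 763.73, rounded up to a whole number of bits = 764

764 bits


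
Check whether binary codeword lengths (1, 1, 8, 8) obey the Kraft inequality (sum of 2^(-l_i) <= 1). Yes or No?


Kraft sum = sum(2^(-l_i)) = 1.0078, need <= 1. Result: violated (a binary prefix-free code with these lengths cannot exist)

No


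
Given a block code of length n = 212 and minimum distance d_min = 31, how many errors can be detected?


Detection capability = d_min - 1 = 31 - 1 = 30

30 errors


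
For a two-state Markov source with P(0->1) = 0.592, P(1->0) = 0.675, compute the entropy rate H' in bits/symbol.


Stationary distribution: pi_0 = p10/(p01+p10) = 0.5328, pi_1 = 0.4672. Entropy rate H' = pi_0*H(p01) + pi_1*H(p10) = 0.5328*0.9754 + 0.4672*0.9097 = 0.9447

0.9447 bits/symbol


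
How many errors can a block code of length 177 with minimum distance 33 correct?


Correction capability = floor((d-1)/2) = floor((33-1)/2) = 16

16 errors


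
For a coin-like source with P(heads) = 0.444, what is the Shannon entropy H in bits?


H = -p*log2(p) - (1-p)*log2(1-p). -0.444*log2(0.444) = 0.520088; -0.556*log2(0.556) = 0.470845. H = 0.520088 + 0.470845 = 0.9909

0.9909 bits


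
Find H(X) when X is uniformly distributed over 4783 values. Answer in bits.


H = log2(n) = log2(4783) = 12.2237

12.2237 bits


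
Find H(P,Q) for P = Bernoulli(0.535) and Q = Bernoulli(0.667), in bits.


H(P,Q) = -p*log2(q) - (1-p)*log2(1-q). -0.535*log2(0.667) = 0.312569; -0.465*log2(0.333) = 0.737679. H(P,Q) = 0.312569 + 0.737679 = 1.0502

1.0502 bits


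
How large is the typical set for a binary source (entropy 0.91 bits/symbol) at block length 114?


log2|A_typical| = nH = 114 * 0.91 = 103.74, so |A_typical| ~ 2^103.74 = 1.694e+31

1.694e+31


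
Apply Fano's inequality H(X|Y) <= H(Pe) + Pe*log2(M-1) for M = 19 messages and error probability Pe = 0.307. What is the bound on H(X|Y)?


H(Pe) = -Pe*log2(Pe) - (1-Pe)*log2(1-Pe) = -0.307*log2(0.307) - 0.693*log2(0.693) = 0.523033 + 0.366647 = 0.8897. Pe*log2(M-1) = 0.307*log2(18) = 1.280167. Bound = H(Pe) + Pe*log2(M-1) = 0.523033 + 0.366647 + 1.280167 = 2.1698

2.1698 bits


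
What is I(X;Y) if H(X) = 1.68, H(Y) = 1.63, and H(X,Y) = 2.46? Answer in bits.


I(X;Y) = H(X) + H(Y) - H(X,Y) = 1.68 + 1.63 - 2.46 = 0.85

0.85 bits


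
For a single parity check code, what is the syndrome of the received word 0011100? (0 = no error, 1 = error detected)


Syndrome = XOR of all bits = 0 XOR 0 XOR 1 XOR 1 XOR 1 XOR 0 XOR 0 = 1

1


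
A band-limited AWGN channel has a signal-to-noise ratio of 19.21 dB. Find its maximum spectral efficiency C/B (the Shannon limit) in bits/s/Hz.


SNR_linear = 10^(19.21/10) = 83.3681; C/B = log2(1 + SNR_linear) = log2(1 + 83.3681) = 6.3986

6.3986 bits/s/Hz


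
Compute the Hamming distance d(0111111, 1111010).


Count differing positions: ^ . . . ^ . ^ = 3 differences

3


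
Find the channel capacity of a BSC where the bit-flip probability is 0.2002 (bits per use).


H(p) = -p*log2(p) - (1-p)*log2(1-p) = -0.2002*log2(0.2002) - 0.7998*log2(0.7998) = 0.464561 + 0.257767 = 0.7223. C = 1 - H(p) = 1 - 0.7223 = 0.2777

0.2777 bits


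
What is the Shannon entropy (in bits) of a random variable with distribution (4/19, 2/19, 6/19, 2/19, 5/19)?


H = -sum(p_i * log2(p_i)). Terms: -(4/19)*log2(4/19) = 0.473248; -(2/19)*log2(2/19) = 0.341887; -(6/19)*log2(6/19) = 0.525147; -(2/19)*log2(2/19) = 0.341887; -(5/19)*log2(5/19) = 0.506842. H = 0.473248 + 0.341887 + 0.525147 + 0.341887 + 0.506842 = 2.189

2.189 bits


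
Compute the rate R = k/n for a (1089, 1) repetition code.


Rate = k/n = 1/1089

1/1089


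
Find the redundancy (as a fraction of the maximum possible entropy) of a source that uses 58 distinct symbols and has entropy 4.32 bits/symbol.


H_max = log2(K) = log2(58) = 5.858 bits/symbol. Redundancy = 1 - H/H_max = 1 - 4.32/5.858 = 1 - 0.7375 = 0.2625

0.2625


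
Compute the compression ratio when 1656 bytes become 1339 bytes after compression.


Ratio = original / compressed = 1656 / 1339 = 1.2367

1.2367


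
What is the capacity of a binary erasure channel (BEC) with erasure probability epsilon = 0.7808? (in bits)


C = 1 - epsilon = 1 - 0.7808 = 0.2192

0.2192 bits


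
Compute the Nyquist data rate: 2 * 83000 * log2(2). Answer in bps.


Rate = 2 * B * log2(M) = 2 * 83000 * 1.0 = 166000.0

166000.0 bps


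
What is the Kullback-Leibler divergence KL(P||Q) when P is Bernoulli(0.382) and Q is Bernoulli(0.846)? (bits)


KL = p*log2(p/q) + (1-p)*log2((1-p)/(1-q)) = 0.382*log2(0.382/0.846) + 0.618*log2(0.618/0.154) = 0.8007

0.8007 bits


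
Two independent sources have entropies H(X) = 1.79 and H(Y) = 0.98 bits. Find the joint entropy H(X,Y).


For independent variables, H(X,Y) = H(X) + H(Y) = 1.79 + 0.98 = 2.77

2.77 bits


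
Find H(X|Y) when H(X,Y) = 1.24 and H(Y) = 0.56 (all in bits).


H(X|Y) = H(X,Y) - H(Y) = 1.24 - 0.56 = 0.68

0.68 bits


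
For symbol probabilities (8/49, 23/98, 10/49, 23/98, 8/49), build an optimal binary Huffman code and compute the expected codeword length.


Huffman construction (repeatedly merge the two least-probable nodes; each merge adds 1 bit to every symbol beneath it): 8/49 + 8/49 = 16/49; 10/49 + 23/98 = 43/98; 23/98 + 16/49 = 55/98; 43/98 + 55/98 = 1. Resulting codeword lengths (in the order the probabilities were given): (3, 2, 2, 2, 3). L_avg = sum(p_i * l_i) = 8/49*3 + 23/98*2 + 10/49*2 + 23/98*2 + 8/49*3 = 114/49 = 2.3265

2.3265 bits


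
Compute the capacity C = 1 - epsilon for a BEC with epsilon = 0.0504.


C = 1 - epsilon = 1 - 0.0504 = 0.9496

0.9496 bits


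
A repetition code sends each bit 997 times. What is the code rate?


Rate = k/n = 1/997

1/997


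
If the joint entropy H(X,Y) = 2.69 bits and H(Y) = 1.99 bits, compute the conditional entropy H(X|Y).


H(X|Y) = H(X,Y) - H(Y) = 2.69 - 1.99 = 0.7

0.7 bits


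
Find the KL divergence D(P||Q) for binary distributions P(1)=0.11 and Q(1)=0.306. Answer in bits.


KL = p*log2(p/q) + (1-p)*log2((1-p)/(1-q)) = 0.11*log2(0.11/0.306) + 0.89*log2(0.89/0.694) = 0.157

0.157 bits


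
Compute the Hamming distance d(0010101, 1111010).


Count differing positions: ^ ^ . ^ ^ ^ ^ = 6 differences

6


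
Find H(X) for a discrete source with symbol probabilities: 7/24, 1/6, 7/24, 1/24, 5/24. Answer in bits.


H = -sum(p_i * log2(p_i)). Terms: -(7/24)*log2(7/24) = 0.518469; -(1/6)*log2(1/6) = 0.430827; -(7/24)*log2(7/24) = 0.518469; -(1/24)*log2(1/24) = 0.191040; -(5/24)*log2(5/24) = 0.471466. H = 0.518469 + 0.430827 + 0.518469 + 0.191040 + 0.471466 = 2.1303

2.1303 bits


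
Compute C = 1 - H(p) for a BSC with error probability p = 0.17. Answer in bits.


H(p) = -p*log2(p) - (1-p)*log2(1-p) = -0.17*log2(0.17) - 0.83*log2(0.83) = 0.434587 + 0.223118 = 0.6577. C = 1 - H(p) = 1 - 0.6577 = 0.3423

0.3423 bits


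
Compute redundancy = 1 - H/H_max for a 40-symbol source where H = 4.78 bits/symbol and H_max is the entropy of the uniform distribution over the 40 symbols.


H_max = log2(K) = log2(40) = 5.3219 bits/symbol. Redundancy = 1 - H/H_max = 1 - 4.78/5.3219 = 1 - 0.8982 = 0.1018

0.1018


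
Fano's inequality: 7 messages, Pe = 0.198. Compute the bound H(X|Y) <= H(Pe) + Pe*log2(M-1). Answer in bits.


H(Pe) = -Pe*log2(Pe) - (1-Pe)*log2(1-Pe) = -0.198*log2(0.198) - 0.802*log2(0.802) = 0.462613 + 0.255297 = 0.7179. Pe*log2(M-1) = 0.198*log2(6) = 0.511823. Bound = H(Pe) + Pe*log2(M-1) = 0.462613 + 0.255297 + 0.511823 = 1.2297

1.2297 bits


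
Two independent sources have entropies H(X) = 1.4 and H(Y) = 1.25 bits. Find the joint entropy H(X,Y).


For independent variables, H(X,Y) = H(X) + H(Y) = 1.4 + 1.25 = 2.65

2.65 bits


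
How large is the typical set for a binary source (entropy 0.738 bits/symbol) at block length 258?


log2|A_typical| = nH = 258 * 0.738 = 190.404, so |A_typical| ~ 2^190.404 = 2.076e+57

2.076e+57


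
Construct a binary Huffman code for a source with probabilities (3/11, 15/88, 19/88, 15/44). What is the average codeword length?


Huffman construction (repeatedly merge the two least-probable nodes; each merge adds 1 bit to every symbol beneath it): 15/88 + 19/88 = 17/44; 3/11 + 15/44 = 27/44; 17/44 + 27/44 = 1. Resulting codeword lengths (in the order the probabilities were given): (2, 2, 2, 2). L_avg = sum(p_i * l_i) = 3/11*2 + 15/88*2 + 19/88*2 + 15/44*2 = 2

2.0 bits


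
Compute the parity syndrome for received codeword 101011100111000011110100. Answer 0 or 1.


Syndrome = XOR of all bits = 1 XOR 0 XOR 1 XOR 0 XOR 1 XOR 1 XOR 1 XOR 0 XOR 0 XOR 1 XOR 1 XOR 1 XOR 0 XOR 0 XOR 0 XOR 0 XOR 1 XOR 1 XOR 1 XOR 1 XOR 0 XOR 1 XOR 0 XOR 0 = 1

1


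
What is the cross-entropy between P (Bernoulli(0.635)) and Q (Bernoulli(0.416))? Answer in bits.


H(P,Q) = -p*log2(q) - (1-p)*log2(1-q). -0.635*log2(0.416) = 0.803494; -0.365*log2(0.584) = 0.283225. H(P,Q) = 0.803494 + 0.283225 = 1.0867

1.0867 bits


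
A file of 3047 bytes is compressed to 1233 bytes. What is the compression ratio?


Ratio = original / compressed = 3047 / 1233 = 2.4712

2.4712


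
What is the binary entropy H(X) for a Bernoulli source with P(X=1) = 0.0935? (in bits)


H = -p*log2(p) - (1-p)*log2(1-p). -0.0935*log2(0.0935) = 0.319666; -0.9065*log2(0.9065) = 0.128380. H = 0.319666 + 0.128380 = 0.448

0.448 bits


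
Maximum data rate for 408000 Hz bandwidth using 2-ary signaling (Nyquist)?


Rate = 2 * B * log2(M) = 2 * 408000 * 1.0 = 816000.0

816000.0 bps


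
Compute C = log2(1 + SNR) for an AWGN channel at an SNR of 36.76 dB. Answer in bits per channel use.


SNR_linear = 10^(36.76/10) = 4742.4199; C = log2(1 + SNR_linear) = log2(1 + 4742.4199) = 12.2117

12.2117 bits/channel use


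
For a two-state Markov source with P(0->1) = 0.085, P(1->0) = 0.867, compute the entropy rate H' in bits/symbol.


Stationary distribution: pi_0 = p10/(p01+p10) = 0.9107, pi_1 = 0.0893. Entropy rate H' = pi_0*H(p01) + pi_1*H(p10) = 0.9107*0.4196 + 0.0893*0.5656 = 0.4326

0.4326 bits/symbol


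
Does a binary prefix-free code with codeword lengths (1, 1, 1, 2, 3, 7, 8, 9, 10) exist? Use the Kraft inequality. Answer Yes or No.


Kraft sum = sum(2^(-l_i)) = 1.8896, need <= 1. Result: violated (a binary prefix-free code with these lengths cannot exist)

No


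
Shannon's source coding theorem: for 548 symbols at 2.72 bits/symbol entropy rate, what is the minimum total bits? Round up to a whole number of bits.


Minimum bits >= n * H = 548 * 2.72 = 1490.56, rounded up to a whole number of bits = 1491

1491 bits


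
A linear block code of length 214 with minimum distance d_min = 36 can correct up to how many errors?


Correction capability = floor((d-1)/2) = floor((36-1)/2) = 17

17 errors


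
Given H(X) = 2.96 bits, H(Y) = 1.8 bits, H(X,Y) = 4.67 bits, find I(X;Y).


I(X;Y) = H(X) + H(Y) - H(X,Y) = 2.96 + 1.8 - 4.67 = 0.09

0.09 bits


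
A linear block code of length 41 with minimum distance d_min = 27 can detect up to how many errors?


Detection capability = d_min - 1 = 27 - 1 = 26

26 errors


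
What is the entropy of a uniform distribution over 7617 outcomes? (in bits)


H = log2(n) = log2(7617) = 12.895

12.895 bits


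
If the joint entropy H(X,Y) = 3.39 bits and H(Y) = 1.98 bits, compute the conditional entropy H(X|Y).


H(X|Y) = H(X,Y) - H(Y) = 3.39 - 1.98 = 1.41

1.41 bits


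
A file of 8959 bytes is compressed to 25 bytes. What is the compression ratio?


Ratio = original / compressed = 8959 / 25 = 358.36

358.36


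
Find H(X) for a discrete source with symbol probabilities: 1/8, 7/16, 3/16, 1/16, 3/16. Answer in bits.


H = -sum(p_i * log2(p_i)). Terms: -(1/8)*log2(1/8) = 0.375000; -(7/16)*log2(7/16) = 0.521782; -(3/16)*log2(3/16) = 0.452820; -(1/16)*log2(1/16) = 0.250000; -(3/16)*log2(3/16) = 0.452820. H = 0.375000 + 0.521782 + 0.452820 + 0.250000 + 0.452820 = 2.0524

2.0524 bits


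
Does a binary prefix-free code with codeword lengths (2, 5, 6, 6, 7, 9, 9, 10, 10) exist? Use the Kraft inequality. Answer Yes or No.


Kraft sum = sum(2^(-l_i)) = 0.3262, need <= 1. Result: satisfied (a binary prefix-free code with these lengths exists)

Yes


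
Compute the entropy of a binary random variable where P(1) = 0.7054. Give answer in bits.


H = -p*log2(p) - (1-p)*log2(1-p). -0.7054*log2(0.7054) = 0.355159; -0.2946*log2(0.2946) = 0.519430. H = 0.355159 + 0.519430 = 0.8746

0.8746 bits


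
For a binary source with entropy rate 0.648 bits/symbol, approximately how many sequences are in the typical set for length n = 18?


log2|A_typical| = nH = 18 * 0.648 = 11.664, so |A_typical| ~ 2^11.664 = 3.245e+03

3.245e+03


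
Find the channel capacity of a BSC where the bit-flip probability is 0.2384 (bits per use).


H(p) = -p*log2(p) - (1-p)*log2(1-p) = -0.2384*log2(0.2384) - 0.7616*log2(0.7616) = 0.493141 + 0.299229 = 0.7924. C = 1 - H(p) = 1 - 0.7924 = 0.2076

0.2076 bits


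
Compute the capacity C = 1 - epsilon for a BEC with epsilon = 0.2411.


C = 1 - epsilon = 1 - 0.2411 = 0.7589

0.7589 bits


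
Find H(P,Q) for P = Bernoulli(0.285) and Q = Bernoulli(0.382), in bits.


H(P,Q) = -p*log2(q) - (1-p)*log2(1-q). -0.285*log2(0.382) = 0.395681; -0.715*log2(0.618) = 0.496440. H(P,Q) = 0.395681 + 0.496440 = 0.8921

0.8921 bits


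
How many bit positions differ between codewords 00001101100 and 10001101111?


Count differing positions: ^ . . . . . . . . ^ ^ = 3 differences

3


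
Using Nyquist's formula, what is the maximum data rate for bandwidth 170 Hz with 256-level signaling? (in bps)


Rate = 2 * B * log2(M) = 2 * 170 * 8.0 = 2720.0

2720.0 bps


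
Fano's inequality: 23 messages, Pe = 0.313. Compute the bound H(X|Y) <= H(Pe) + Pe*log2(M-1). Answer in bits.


H(Pe) = -Pe*log2(Pe) - (1-Pe)*log2(1-Pe) = -0.313*log2(0.313) - 0.687*log2(0.687) = 0.524515 + 0.372092 = 0.8966. Pe*log2(M-1) = 0.313*log2(22) = 1.395802. Bound = H(Pe) + Pe*log2(M-1) = 0.524515 + 0.372092 + 1.395802 = 2.2924

2.2924 bits


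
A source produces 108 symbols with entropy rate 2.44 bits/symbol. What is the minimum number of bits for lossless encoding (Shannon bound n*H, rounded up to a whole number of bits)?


Minimum bits >= n * H = 108 * 2.44 = 263.52, rounded up to a whole number of bits = 264

264 bits


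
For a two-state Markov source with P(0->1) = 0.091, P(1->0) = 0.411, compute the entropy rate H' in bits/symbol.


Stationary distribution: pi_0 = p10/(p01+p10) = 0.8187, pi_1 = 0.1813. Entropy rate H' = pi_0*H(p01) + pi_1*H(p10) = 0.8187*0.4398 + 0.1813*0.977 = 0.5372

0.5372 bits/symbol


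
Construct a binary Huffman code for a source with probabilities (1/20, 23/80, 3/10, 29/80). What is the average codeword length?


Huffman construction (repeatedly merge the two least-probable nodes; each merge adds 1 bit to every symbol beneath it): 1/20 + 23/80 = 27/80; 3/10 + 27/80 = 51/80; 29/80 + 51/80 = 1. Resulting codeword lengths (in the order the probabilities were given): (3, 3, 2, 1). L_avg = sum(p_i * l_i) = 1/20*3 + 23/80*3 + 3/10*2 + 29/80*1 = 79/40 = 1.975

1.975 bits


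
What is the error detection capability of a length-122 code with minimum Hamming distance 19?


Detection capability = d_min - 1 = 19 - 1 = 18

18 errors


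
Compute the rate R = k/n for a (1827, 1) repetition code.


Rate = k/n = 1/1827

1/1827


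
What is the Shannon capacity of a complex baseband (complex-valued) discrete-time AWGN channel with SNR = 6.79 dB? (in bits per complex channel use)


SNR_linear = 10^(6.79/10) = 4.7753; C = log2(1 + SNR_linear) = log2(1 + 4.7753) = 2.5299

2.5299 bits/channel use


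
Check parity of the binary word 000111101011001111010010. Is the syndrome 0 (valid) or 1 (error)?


Syndrome = XOR of all bits = 0 XOR 0 XOR 0 XOR 1 XOR 1 XOR 1 XOR 1 XOR 0 XOR 1 XOR 0 XOR 1 XOR 1 XOR 0 XOR 0 XOR 1 XOR 1 XOR 1 XOR 1 XOR 0 XOR 1 XOR 0 XOR 0 XOR 1 XOR 0 = 1

1
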